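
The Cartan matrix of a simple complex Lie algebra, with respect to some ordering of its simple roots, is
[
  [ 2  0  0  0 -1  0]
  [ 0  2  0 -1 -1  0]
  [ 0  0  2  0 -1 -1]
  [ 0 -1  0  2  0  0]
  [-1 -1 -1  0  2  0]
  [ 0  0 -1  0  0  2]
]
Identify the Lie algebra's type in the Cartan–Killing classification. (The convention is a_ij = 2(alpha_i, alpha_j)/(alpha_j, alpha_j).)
E_6

The matrix has rank 6 with 2's on the diagonal. Reading the off-diagonal entries as Dynkin edges (a single edge where a_ij = a_ji = -1; a double or triple edge where a_ij * a_ji = 2 or 3), the diagram is a chain of 5 nodes with one extra node attached to the third node from one end (E_6). One simple-root ordering that puts it in standard form is (alpha_6, alpha_1, alpha_3, alpha_5, alpha_2, alpha_4). So the algebra is type E_6.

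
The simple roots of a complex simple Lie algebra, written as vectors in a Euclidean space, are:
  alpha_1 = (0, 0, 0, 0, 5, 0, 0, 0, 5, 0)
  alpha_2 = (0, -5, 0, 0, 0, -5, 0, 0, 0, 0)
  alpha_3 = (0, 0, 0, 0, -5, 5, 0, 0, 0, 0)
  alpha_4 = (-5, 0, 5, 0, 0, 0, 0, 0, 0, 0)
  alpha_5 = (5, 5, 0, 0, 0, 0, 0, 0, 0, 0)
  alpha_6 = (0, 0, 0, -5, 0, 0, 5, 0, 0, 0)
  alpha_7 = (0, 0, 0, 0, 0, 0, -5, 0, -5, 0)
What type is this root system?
A7

Compute the Cartan integers a_ij = 2(alpha_i, alpha_j)/(alpha_j, alpha_j); the resulting 7x7 Cartan matrix is
[[2, 0, -1, 0, 0, 0, -1], [0, 2, -1, 0, -1, 0, 0], [-1, -1, 2, 0, 0, 0, 0], [0, 0, 0, 2, -1, 0, 0], [0, -1, 0, -1, 2, 0, 0], [0, 0, 0, 0, 0, 2, -1], [-1, 0, 0, 0, 0, -1, 2]].
All simple roots have the same length, so the diagram is simply laced. The associated Dynkin diagram is a chain of 7 nodes with single edges (A_7), so the type is A_7 (the algebra sl(8)).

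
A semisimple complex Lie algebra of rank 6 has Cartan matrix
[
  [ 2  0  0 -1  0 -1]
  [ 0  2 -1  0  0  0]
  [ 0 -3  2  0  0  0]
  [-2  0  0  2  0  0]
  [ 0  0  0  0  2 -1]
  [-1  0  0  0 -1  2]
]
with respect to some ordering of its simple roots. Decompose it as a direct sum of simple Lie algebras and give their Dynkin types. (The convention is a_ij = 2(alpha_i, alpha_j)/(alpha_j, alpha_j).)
The diagram associated to this matrix has two connected components: the simple roots {alpha_1, alpha_4, alpha_5, alpha_6} form a chain of 4 nodes with a double edge at one end; the terminal node there is the unique long simple root (C_4), and {alpha_2, alpha_3} form two nodes joined by a triple edge (G_2). A semisimple Lie algebra decomposes uniquely as the direct sum of simple ideals, one per connected component of its Dynkin diagram, so g ≅ C_4 ⊕ G_2 (dimension 36 + 14 = 50).

type C_4 + type G_2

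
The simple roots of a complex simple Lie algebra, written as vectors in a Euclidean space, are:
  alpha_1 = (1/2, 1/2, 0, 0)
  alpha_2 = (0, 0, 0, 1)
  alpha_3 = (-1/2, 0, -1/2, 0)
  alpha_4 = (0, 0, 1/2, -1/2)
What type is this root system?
Compute the Cartan integers a_ij = 2(alpha_i, alpha_j)/(alpha_j, alpha_j); the resulting 4x4 Cartan matrix is
[[2, 0, -1, 0], [0, 2, 0, -2], [-1, 0, 2, -1], [0, -1, -1, 2]].
The roots have two lengths (squared-length ratio 2:1); the short ones are alpha_{1,3,4}. The associated Dynkin diagram is a chain of 4 nodes with a double edge at one end; the terminal node there is the unique long simple root (C_4), so the type is C_4 (the algebra sp(8)).

C_4 (sp(8))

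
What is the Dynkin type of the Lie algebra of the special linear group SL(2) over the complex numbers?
type A_1

This is sl(2), which has dimension 2^2 - 1 = 3 and rank 2 - 1 = 1 (a Cartan subalgebra is the diagonal traceless matrices). In the classification of classical Lie algebras, the special linear algebra sl(n+1) has type A_n; here n = 1, so the Dynkin diagram is a chain of 1 nodes with single edges (A_1). Hence the type is A_1.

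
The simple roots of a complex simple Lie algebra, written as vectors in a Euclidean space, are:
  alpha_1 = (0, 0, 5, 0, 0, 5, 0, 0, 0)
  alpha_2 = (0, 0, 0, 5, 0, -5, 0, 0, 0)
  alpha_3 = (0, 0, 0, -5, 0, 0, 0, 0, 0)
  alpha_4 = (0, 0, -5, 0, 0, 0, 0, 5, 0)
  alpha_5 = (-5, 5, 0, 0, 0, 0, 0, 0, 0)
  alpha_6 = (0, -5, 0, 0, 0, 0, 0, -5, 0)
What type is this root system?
Compute the Cartan integers a_ij = 2(alpha_i, alpha_j)/(alpha_j, alpha_j); the resulting 6x6 Cartan matrix is
[[2, -1, 0, -1, 0, 0], [-1, 2, -2, 0, 0, 0], [0, -1, 2, 0, 0, 0], [-1, 0, 0, 2, 0, -1], [0, 0, 0, 0, 2, -1], [0, 0, 0, -1, -1, 2]].
The roots have two lengths (squared-length ratio 2:1); the short ones are alpha_{3}. The associated Dynkin diagram is a chain of 6 nodes with a double edge at one end; the terminal node there is the unique short simple root (B_6), so the type is B_6 (the algebra so(13)).

B6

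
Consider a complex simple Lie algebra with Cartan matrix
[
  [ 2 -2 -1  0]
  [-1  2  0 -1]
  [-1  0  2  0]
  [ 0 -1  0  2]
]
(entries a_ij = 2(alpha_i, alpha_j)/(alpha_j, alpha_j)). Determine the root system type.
The matrix has rank 4 with 2's on the diagonal. Reading the off-diagonal entries as Dynkin edges (a single edge where a_ij = a_ji = -1; a double or triple edge where a_ij * a_ji = 2 or 3), the diagram is a chain of 4 nodes with a double edge between the middle two (F_4). One simple-root ordering that puts it in standard form is (alpha_3, alpha_1, alpha_2, alpha_4). So the algebra is type F_4.

type F_4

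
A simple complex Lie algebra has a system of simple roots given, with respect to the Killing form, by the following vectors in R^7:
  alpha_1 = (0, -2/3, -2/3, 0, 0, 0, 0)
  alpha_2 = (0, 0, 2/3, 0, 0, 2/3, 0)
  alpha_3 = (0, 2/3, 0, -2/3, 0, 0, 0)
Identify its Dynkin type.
A3

Compute the Cartan integers a_ij = 2(alpha_i, alpha_j)/(alpha_j, alpha_j); the resulting 3x3 Cartan matrix is
[[2, -1, -1], [-1, 2, 0], [-1, 0, 2]].
All simple roots have the same length, so the diagram is simply laced. The associated Dynkin diagram is a chain of 3 nodes with single edges (A_3), so the type is A_3 (the algebra sl(4)).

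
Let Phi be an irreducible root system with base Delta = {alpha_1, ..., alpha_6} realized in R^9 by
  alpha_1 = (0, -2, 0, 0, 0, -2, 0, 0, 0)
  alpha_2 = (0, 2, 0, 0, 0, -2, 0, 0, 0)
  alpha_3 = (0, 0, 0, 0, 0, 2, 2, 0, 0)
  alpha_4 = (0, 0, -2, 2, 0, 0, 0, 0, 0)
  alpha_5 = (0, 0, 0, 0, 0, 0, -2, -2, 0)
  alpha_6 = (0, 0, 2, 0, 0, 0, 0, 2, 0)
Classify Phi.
Compute the Cartan integers a_ij = 2(alpha_i, alpha_j)/(alpha_j, alpha_j); the resulting 6x6 Cartan matrix is
[[2, 0, -1, 0, 0, 0], [0, 2, -1, 0, 0, 0], [-1, -1, 2, 0, -1, 0], [0, 0, 0, 2, 0, -1], [0, 0, -1, 0, 2, -1], [0, 0, 0, -1, -1, 2]].
All simple roots have the same length, so the diagram is simply laced. The associated Dynkin diagram is a chain of 4 nodes with a fork of two nodes at one end (D_6), so the type is D_6 (the algebra so(12)).

D_6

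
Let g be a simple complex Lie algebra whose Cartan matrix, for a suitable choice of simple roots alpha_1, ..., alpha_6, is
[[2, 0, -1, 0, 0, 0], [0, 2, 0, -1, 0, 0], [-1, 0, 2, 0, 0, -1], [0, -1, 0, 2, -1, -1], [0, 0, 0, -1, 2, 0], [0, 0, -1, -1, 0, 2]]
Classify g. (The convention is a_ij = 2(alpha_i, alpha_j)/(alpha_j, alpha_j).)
The matrix has rank 6 with 2's on the diagonal. Reading the off-diagonal entries as Dynkin edges (a single edge where a_ij = a_ji = -1; a double or triple edge where a_ij * a_ji = 2 or 3), the diagram is a chain of 4 nodes with a fork of two nodes at one end (D_6). One simple-root ordering that puts it in standard form is (alpha_1, alpha_3, alpha_6, alpha_4, alpha_5, alpha_2). So the algebra is type D_6, i.e. so(12).

type D_6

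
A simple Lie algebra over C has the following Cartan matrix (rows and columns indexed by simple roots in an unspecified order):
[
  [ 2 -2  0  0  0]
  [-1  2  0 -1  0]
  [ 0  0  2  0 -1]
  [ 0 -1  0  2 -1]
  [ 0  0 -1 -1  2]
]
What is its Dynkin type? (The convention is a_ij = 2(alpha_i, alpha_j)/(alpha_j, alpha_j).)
The matrix has rank 5 with 2's on the diagonal. Reading the off-diagonal entries as Dynkin edges (a single edge where a_ij = a_ji = -1; a double or triple edge where a_ij * a_ji = 2 or 3), the diagram is a chain of 5 nodes with a double edge at one end; the terminal node there is the unique long simple root (C_5). One simple-root ordering that puts it in standard form is (alpha_3, alpha_5, alpha_4, alpha_2, alpha_1). So the algebra is type C_5, i.e. sp(10).

type C_5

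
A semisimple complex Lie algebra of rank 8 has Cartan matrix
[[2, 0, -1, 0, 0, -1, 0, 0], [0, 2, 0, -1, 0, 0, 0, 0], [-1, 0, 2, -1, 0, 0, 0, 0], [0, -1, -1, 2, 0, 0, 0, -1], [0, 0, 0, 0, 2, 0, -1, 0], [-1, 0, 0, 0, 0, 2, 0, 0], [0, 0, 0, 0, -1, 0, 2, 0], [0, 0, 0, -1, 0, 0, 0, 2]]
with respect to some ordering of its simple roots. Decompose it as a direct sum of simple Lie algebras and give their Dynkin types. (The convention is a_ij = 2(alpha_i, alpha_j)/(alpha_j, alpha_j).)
A_2 + D_6

The diagram associated to this matrix has two connected components: the simple roots {alpha_5, alpha_7} form a chain of 2 nodes with single edges (A_2), and {alpha_1, alpha_2, alpha_3, alpha_4, alpha_6, alpha_8} form a chain of 4 nodes with a fork of two nodes at one end (D_6). A semisimple Lie algebra decomposes uniquely as the direct sum of simple ideals, one per connected component of its Dynkin diagram, so g ≅ A_2 ⊕ D_6 (dimension 8 + 66 = 74).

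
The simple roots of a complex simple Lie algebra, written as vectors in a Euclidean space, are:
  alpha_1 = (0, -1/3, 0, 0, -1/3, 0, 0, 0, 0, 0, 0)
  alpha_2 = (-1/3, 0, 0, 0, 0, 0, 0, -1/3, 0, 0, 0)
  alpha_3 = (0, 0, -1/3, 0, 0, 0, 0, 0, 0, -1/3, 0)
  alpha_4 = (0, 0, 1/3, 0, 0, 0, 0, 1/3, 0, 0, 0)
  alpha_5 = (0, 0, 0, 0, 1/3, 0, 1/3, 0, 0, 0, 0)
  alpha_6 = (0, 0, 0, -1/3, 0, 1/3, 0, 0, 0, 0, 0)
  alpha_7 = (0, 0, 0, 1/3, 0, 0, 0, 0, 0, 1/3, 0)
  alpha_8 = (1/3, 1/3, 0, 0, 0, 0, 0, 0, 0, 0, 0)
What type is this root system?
type A_8

Compute the Cartan integers a_ij = 2(alpha_i, alpha_j)/(alpha_j, alpha_j); the resulting 8x8 Cartan matrix is
[[2, 0, 0, 0, -1, 0, 0, -1], [0, 2, 0, -1, 0, 0, 0, -1], [0, 0, 2, -1, 0, 0, -1, 0], [0, -1, -1, 2, 0, 0, 0, 0], [-1, 0, 0, 0, 2, 0, 0, 0], [0, 0, 0, 0, 0, 2, -1, 0], [0, 0, -1, 0, 0, -1, 2, 0], [-1, -1, 0, 0, 0, 0, 0, 2]].
All simple roots have the same length, so the diagram is simply laced. The associated Dynkin diagram is a chain of 8 nodes with single edges (A_8), so the type is A_8 (the algebra sl(9)).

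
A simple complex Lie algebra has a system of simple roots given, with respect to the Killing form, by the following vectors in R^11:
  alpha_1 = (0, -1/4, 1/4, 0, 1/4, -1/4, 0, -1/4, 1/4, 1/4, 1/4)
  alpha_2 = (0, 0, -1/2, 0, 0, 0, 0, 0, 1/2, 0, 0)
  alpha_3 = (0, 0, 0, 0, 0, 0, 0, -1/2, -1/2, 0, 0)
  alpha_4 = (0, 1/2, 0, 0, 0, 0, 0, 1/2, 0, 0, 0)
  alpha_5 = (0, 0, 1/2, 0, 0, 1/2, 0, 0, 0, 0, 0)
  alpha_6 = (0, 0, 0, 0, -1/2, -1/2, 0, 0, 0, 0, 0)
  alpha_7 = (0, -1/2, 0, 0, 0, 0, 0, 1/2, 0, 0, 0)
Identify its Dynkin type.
Compute the Cartan integers a_ij = 2(alpha_i, alpha_j)/(alpha_j, alpha_j); the resulting 7x7 Cartan matrix is
[[2, 0, 0, -1, 0, 0, 0], [0, 2, -1, 0, -1, 0, 0], [0, -1, 2, -1, 0, 0, -1], [-1, 0, -1, 2, 0, 0, 0], [0, -1, 0, 0, 2, -1, 0], [0, 0, 0, 0, -1, 2, 0], [0, 0, -1, 0, 0, 0, 2]].
All simple roots have the same length, so the diagram is simply laced. The associated Dynkin diagram is a chain of 6 nodes with one extra node attached to the third node from one end (E_7), so the type is E_7.

type E_7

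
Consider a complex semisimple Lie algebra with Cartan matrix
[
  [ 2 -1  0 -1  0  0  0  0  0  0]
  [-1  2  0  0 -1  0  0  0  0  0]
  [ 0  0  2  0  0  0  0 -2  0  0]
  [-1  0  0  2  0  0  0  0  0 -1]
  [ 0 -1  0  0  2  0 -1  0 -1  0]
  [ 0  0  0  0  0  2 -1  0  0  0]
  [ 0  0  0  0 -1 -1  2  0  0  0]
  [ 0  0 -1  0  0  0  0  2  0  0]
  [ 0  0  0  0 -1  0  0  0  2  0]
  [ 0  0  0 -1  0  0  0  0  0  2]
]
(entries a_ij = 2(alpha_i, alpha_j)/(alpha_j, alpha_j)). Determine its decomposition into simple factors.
B_2 ⊕ E_8

The diagram associated to this matrix has two connected components: the simple roots {alpha_3, alpha_8} form a chain of 2 nodes with a double edge at one end; the terminal node there is the unique short simple root (B_2), and {alpha_1, alpha_2, alpha_4, alpha_5, alpha_6, alpha_7, alpha_9, alpha_10} form a chain of 7 nodes with one extra node attached to the third node from one end (E_8). A semisimple Lie algebra decomposes uniquely as the direct sum of simple ideals, one per connected component of its Dynkin diagram, so g ≅ B_2 ⊕ E_8 (dimension 10 + 248 = 258).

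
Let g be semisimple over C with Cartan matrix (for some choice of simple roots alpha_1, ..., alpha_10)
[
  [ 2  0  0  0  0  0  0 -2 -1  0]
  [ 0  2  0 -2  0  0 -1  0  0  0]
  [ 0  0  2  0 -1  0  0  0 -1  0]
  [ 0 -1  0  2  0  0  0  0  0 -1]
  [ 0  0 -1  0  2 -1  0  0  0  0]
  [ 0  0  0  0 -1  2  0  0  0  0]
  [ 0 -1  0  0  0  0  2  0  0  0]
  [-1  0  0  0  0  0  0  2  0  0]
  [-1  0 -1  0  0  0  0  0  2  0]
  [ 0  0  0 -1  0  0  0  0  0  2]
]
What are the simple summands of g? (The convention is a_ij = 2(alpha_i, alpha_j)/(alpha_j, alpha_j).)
The diagram associated to this matrix has two connected components: the simple roots {alpha_1, alpha_3, alpha_5, alpha_6, alpha_8, alpha_9} form a chain of 6 nodes with a double edge at one end; the terminal node there is the unique short simple root (B_6), and {alpha_2, alpha_4, alpha_7, alpha_10} form a chain of 4 nodes with a double edge between the middle two (F_4). A semisimple Lie algebra decomposes uniquely as the direct sum of simple ideals, one per connected component of its Dynkin diagram, so g ≅ B_6 ⊕ F_4 (dimension 78 + 52 = 130).

B_6 (so(13)) ⊕ F_4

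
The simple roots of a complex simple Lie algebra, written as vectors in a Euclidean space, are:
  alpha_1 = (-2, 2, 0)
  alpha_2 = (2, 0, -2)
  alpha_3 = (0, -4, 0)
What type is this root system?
Compute the Cartan integers a_ij = 2(alpha_i, alpha_j)/(alpha_j, alpha_j); the resulting 3x3 Cartan matrix is
[[2, -1, -1], [-1, 2, 0], [-2, 0, 2]].
The roots have two lengths (squared-length ratio 2:1); the short ones are alpha_{1,2}. The associated Dynkin diagram is a chain of 3 nodes with a double edge at one end; the terminal node there is the unique long simple root (C_3), so the type is C_3 (the algebra sp(6)).

C_3 (sp(6))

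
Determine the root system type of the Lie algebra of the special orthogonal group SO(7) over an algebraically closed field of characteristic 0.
This is so(7) with 7 odd, which has dimension 7(7-1)/2 = 21 and rank (7-1)/2 = 3. In the classification of classical Lie algebras, the orthogonal algebra so(2n+1) in an odd number of variables has type B_n; here n = 3, so the Dynkin diagram is a chain of 3 nodes with a double edge at one end; the terminal node there is the unique short simple root (B_3). Hence the type is B_3.

B3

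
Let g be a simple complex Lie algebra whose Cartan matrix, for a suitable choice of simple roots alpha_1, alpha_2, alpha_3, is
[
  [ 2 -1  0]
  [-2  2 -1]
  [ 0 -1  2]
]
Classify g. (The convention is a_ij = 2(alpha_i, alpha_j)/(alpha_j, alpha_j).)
The matrix has rank 3 with 2's on the diagonal. Reading the off-diagonal entries as Dynkin edges (a single edge where a_ij = a_ji = -1; a double or triple edge where a_ij * a_ji = 2 or 3), the diagram is a chain of 3 nodes with a double edge at one end; the terminal node there is the unique short simple root (B_3). One simple-root ordering that puts it in standard form is (alpha_3, alpha_2, alpha_1). So the algebra is type B_3, i.e. so(7).

B3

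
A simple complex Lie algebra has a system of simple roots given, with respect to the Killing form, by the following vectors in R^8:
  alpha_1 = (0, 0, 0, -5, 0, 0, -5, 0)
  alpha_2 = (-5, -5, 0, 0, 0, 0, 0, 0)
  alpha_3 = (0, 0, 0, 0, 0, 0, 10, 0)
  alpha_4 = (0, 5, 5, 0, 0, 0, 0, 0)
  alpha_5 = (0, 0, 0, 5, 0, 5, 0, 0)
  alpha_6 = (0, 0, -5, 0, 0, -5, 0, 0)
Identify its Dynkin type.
Compute the Cartan integers a_ij = 2(alpha_i, alpha_j)/(alpha_j, alpha_j); the resulting 6x6 Cartan matrix is
[[2, 0, -1, 0, -1, 0], [0, 2, 0, -1, 0, 0], [-2, 0, 2, 0, 0, 0], [0, -1, 0, 2, 0, -1], [-1, 0, 0, 0, 2, -1], [0, 0, 0, -1, -1, 2]].
The roots have two lengths (squared-length ratio 2:1); the short ones are alpha_{1,2,4,5,6}. The associated Dynkin diagram is a chain of 6 nodes with a double edge at one end; the terminal node there is the unique long simple root (C_6), so the type is C_6 (the algebra sp(12)).

C_6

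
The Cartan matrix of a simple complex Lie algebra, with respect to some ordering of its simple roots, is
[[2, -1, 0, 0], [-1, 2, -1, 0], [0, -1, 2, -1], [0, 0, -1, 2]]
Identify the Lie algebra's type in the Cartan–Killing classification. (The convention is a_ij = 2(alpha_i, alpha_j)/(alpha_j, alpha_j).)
The matrix has rank 4 with 2's on the diagonal. Reading the off-diagonal entries as Dynkin edges (a single edge where a_ij = a_ji = -1; a double or triple edge where a_ij * a_ji = 2 or 3), the diagram is a chain of 4 nodes with single edges (A_4). One simple-root ordering that puts it in standard form is (alpha_4, alpha_3, alpha_2, alpha_1). So the algebra is type A_4, i.e. sl(5).

A4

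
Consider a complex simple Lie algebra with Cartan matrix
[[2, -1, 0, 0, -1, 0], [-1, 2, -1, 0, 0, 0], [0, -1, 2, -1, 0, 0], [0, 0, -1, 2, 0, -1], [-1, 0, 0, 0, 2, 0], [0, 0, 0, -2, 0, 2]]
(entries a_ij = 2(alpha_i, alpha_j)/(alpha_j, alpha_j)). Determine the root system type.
The matrix has rank 6 with 2's on the diagonal. Reading the off-diagonal entries as Dynkin edges (a single edge where a_ij = a_ji = -1; a double or triple edge where a_ij * a_ji = 2 or 3), the diagram is a chain of 6 nodes with a double edge at one end; the terminal node there is the unique long simple root (C_6). One simple-root ordering that puts it in standard form is (alpha_5, alpha_1, alpha_2, alpha_3, alpha_4, alpha_6). So the algebra is type C_6, i.e. sp(12).

type C_6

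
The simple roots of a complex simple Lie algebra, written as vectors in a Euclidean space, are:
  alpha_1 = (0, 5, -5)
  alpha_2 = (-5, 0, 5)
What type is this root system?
A2

Compute the Cartan integers a_ij = 2(alpha_i, alpha_j)/(alpha_j, alpha_j); the resulting 2x2 Cartan matrix is
[[2, -1], [-1, 2]].
All simple roots have the same length, so the diagram is simply laced. The associated Dynkin diagram is a chain of 2 nodes with single edges (A_2), so the type is A_2 (the algebra sl(3)).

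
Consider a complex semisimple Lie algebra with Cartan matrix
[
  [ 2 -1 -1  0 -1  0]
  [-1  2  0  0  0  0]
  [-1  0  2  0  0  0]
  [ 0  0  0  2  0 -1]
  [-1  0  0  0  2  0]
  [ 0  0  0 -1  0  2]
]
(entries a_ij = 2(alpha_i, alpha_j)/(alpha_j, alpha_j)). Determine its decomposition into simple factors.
The diagram associated to this matrix has two connected components: the simple roots {alpha_4, alpha_6} form a chain of 2 nodes with single edges (A_2), and {alpha_1, alpha_2, alpha_3, alpha_5} form a chain of 2 nodes with a fork of two nodes at one end (D_4). A semisimple Lie algebra decomposes uniquely as the direct sum of simple ideals, one per connected component of its Dynkin diagram, so g ≅ A_2 ⊕ D_4 (dimension 8 + 28 = 36).

A2 ⊕ D4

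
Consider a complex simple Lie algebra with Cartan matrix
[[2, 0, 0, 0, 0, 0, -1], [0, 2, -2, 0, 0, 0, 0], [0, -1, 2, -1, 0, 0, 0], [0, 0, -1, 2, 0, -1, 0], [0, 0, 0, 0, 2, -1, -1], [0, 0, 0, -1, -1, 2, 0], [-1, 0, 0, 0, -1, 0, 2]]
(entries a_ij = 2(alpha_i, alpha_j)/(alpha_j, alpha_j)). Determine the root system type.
The matrix has rank 7 with 2's on the diagonal. Reading the off-diagonal entries as Dynkin edges (a single edge where a_ij = a_ji = -1; a double or triple edge where a_ij * a_ji = 2 or 3), the diagram is a chain of 7 nodes with a double edge at one end; the terminal node there is the unique long simple root (C_7). One simple-root ordering that puts it in standard form is (alpha_1, alpha_7, alpha_5, alpha_6, alpha_4, alpha_3, alpha_2). So the algebra is type C_7, i.e. sp(14).

C_7 (sp(14))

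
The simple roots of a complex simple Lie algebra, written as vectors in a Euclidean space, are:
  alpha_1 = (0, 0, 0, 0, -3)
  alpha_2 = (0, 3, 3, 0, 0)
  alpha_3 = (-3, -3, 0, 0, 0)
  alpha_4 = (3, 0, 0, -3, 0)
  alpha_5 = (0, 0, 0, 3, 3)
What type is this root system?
type B_5

Compute the Cartan integers a_ij = 2(alpha_i, alpha_j)/(alpha_j, alpha_j); the resulting 5x5 Cartan matrix is
[[2, 0, 0, 0, -1], [0, 2, -1, 0, 0], [0, -1, 2, -1, 0], [0, 0, -1, 2, -1], [-2, 0, 0, -1, 2]].
The roots have two lengths (squared-length ratio 2:1); the short ones are alpha_{1}. The associated Dynkin diagram is a chain of 5 nodes with a double edge at one end; the terminal node there is the unique short simple root (B_5), so the type is B_5 (the algebra so(11)).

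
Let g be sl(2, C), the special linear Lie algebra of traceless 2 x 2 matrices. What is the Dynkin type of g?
A1

This is sl(2), which has dimension 2^2 - 1 = 3 and rank 2 - 1 = 1 (a Cartan subalgebra is the diagonal traceless matrices). In the classification of classical Lie algebras, the special linear algebra sl(n+1) has type A_n; here n = 1, so the Dynkin diagram is a chain of 1 nodes with single edges (A_1). Hence the type is A_1.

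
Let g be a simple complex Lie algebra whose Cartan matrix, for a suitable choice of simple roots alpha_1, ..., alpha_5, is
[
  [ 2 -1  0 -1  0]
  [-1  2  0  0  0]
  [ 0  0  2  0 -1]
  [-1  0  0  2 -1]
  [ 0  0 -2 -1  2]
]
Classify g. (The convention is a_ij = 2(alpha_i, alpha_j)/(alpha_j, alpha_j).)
type B_5

The matrix has rank 5 with 2's on the diagonal. Reading the off-diagonal entries as Dynkin edges (a single edge where a_ij = a_ji = -1; a double or triple edge where a_ij * a_ji = 2 or 3), the diagram is a chain of 5 nodes with a double edge at one end; the terminal node there is the unique short simple root (B_5). One simple-root ordering that puts it in standard form is (alpha_2, alpha_1, alpha_4, alpha_5, alpha_3). So the algebra is type B_5, i.e. so(11).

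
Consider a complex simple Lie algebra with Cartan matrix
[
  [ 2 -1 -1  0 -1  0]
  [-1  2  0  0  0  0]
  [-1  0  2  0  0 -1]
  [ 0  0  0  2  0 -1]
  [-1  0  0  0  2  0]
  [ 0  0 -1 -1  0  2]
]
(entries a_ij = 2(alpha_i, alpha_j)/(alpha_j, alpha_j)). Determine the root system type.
D_6 (so(12))

The matrix has rank 6 with 2's on the diagonal. Reading the off-diagonal entries as Dynkin edges (a single edge where a_ij = a_ji = -1; a double or triple edge where a_ij * a_ji = 2 or 3), the diagram is a chain of 4 nodes with a fork of two nodes at one end (D_6). One simple-root ordering that puts it in standard form is (alpha_4, alpha_6, alpha_3, alpha_1, alpha_2, alpha_5). So the algebra is type D_6, i.e. so(12).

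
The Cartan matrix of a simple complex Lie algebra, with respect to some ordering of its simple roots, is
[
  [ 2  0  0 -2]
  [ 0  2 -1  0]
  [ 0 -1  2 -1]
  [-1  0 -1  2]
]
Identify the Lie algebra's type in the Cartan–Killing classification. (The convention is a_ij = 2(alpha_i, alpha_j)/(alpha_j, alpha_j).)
The matrix has rank 4 with 2's on the diagonal. Reading the off-diagonal entries as Dynkin edges (a single edge where a_ij = a_ji = -1; a double or triple edge where a_ij * a_ji = 2 or 3), the diagram is a chain of 4 nodes with a double edge at one end; the terminal node there is the unique long simple root (C_4). One simple-root ordering that puts it in standard form is (alpha_2, alpha_3, alpha_4, alpha_1). So the algebra is type C_4, i.e. sp(8).

C_4 (sp(8))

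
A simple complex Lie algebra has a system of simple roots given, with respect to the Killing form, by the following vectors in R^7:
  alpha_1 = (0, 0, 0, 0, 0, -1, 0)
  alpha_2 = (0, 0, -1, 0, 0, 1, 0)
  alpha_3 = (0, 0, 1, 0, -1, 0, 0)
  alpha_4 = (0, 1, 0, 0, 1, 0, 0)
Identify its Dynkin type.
Compute the Cartan integers a_ij = 2(alpha_i, alpha_j)/(alpha_j, alpha_j); the resulting 4x4 Cartan matrix is
[[2, -1, 0, 0], [-2, 2, -1, 0], [0, -1, 2, -1], [0, 0, -1, 2]].
The roots have two lengths (squared-length ratio 2:1); the short ones are alpha_{1}. The associated Dynkin diagram is a chain of 4 nodes with a double edge at one end; the terminal node there is the unique short simple root (B_4), so the type is B_4 (the algebra so(9)).

type B_4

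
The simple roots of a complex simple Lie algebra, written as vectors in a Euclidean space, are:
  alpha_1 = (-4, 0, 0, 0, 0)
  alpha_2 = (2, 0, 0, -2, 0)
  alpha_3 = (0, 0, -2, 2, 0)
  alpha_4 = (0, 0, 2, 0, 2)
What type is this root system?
C_4 (sp(8))

Compute the Cartan integers a_ij = 2(alpha_i, alpha_j)/(alpha_j, alpha_j); the resulting 4x4 Cartan matrix is
[[2, -2, 0, 0], [-1, 2, -1, 0], [0, -1, 2, -1], [0, 0, -1, 2]].
The roots have two lengths (squared-length ratio 2:1); the short ones are alpha_{2,3,4}. The associated Dynkin diagram is a chain of 4 nodes with a double edge at one end; the terminal node there is the unique long simple root (C_4), so the type is C_4 (the algebra sp(8)).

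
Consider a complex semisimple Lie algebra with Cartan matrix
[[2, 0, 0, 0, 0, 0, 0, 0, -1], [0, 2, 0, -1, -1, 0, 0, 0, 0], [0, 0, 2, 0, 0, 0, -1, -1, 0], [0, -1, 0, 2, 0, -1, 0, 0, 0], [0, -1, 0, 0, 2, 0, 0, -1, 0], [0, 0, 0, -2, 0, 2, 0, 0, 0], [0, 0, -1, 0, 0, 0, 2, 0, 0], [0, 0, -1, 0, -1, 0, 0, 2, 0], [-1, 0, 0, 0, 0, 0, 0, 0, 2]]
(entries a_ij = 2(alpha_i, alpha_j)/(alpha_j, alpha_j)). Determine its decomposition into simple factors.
The diagram associated to this matrix has two connected components: the simple roots {alpha_1, alpha_9} form a chain of 2 nodes with single edges (A_2), and {alpha_2, alpha_3, alpha_4, alpha_5, alpha_6, alpha_7, alpha_8} form a chain of 7 nodes with a double edge at one end; the terminal node there is the unique long simple root (C_7). A semisimple Lie algebra decomposes uniquely as the direct sum of simple ideals, one per connected component of its Dynkin diagram, so g ≅ A_2 ⊕ C_7 (dimension 8 + 105 = 113).

A_2 (sl(3)) ⊕ C_7 (sp(14))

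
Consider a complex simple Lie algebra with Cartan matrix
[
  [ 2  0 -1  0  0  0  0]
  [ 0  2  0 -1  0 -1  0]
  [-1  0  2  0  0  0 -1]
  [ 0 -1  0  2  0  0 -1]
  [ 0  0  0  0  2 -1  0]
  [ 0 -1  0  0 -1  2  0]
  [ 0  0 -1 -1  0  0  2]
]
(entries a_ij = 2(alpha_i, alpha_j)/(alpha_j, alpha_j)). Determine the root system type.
A_7 (sl(8))

The matrix has rank 7 with 2's on the diagonal. Reading the off-diagonal entries as Dynkin edges (a single edge where a_ij = a_ji = -1; a double or triple edge where a_ij * a_ji = 2 or 3), the diagram is a chain of 7 nodes with single edges (A_7). One simple-root ordering that puts it in standard form is (alpha_1, alpha_3, alpha_7, alpha_4, alpha_2, alpha_6, alpha_5). So the algebra is type A_7, i.e. sl(8).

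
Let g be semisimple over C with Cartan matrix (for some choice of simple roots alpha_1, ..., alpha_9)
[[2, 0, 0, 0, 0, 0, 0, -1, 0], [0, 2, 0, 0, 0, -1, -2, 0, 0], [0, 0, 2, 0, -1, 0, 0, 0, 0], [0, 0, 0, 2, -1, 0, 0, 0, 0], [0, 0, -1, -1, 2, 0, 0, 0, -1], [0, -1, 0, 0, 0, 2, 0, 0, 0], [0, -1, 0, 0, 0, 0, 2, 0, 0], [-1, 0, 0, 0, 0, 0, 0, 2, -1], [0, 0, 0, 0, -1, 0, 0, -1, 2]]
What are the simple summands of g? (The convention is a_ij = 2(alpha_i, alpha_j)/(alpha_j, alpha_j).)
The diagram associated to this matrix has two connected components: the simple roots {alpha_2, alpha_6, alpha_7} form a chain of 3 nodes with a double edge at one end; the terminal node there is the unique short simple root (B_3), and {alpha_1, alpha_3, alpha_4, alpha_5, alpha_8, alpha_9} form a chain of 4 nodes with a fork of two nodes at one end (D_6). A semisimple Lie algebra decomposes uniquely as the direct sum of simple ideals, one per connected component of its Dynkin diagram, so g ≅ B_3 ⊕ D_6 (dimension 21 + 66 = 87).

type B_3 ⊕ type D_6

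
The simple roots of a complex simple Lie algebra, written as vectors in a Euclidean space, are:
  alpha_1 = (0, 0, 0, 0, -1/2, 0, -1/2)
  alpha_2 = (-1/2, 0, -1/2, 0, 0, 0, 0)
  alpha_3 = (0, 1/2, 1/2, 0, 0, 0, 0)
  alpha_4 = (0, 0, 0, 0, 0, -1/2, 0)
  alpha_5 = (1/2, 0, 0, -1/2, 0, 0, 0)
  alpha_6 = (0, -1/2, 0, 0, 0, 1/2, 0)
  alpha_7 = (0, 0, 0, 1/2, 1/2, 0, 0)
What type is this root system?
type B_7

Compute the Cartan integers a_ij = 2(alpha_i, alpha_j)/(alpha_j, alpha_j); the resulting 7x7 Cartan matrix is
[[2, 0, 0, 0, 0, 0, -1], [0, 2, -1, 0, -1, 0, 0], [0, -1, 2, 0, 0, -1, 0], [0, 0, 0, 2, 0, -1, 0], [0, -1, 0, 0, 2, 0, -1], [0, 0, -1, -2, 0, 2, 0], [-1, 0, 0, 0, -1, 0, 2]].
The roots have two lengths (squared-length ratio 2:1); the short ones are alpha_{4}. The associated Dynkin diagram is a chain of 7 nodes with a double edge at one end; the terminal node there is the unique short simple root (B_7), so the type is B_7 (the algebra so(15)).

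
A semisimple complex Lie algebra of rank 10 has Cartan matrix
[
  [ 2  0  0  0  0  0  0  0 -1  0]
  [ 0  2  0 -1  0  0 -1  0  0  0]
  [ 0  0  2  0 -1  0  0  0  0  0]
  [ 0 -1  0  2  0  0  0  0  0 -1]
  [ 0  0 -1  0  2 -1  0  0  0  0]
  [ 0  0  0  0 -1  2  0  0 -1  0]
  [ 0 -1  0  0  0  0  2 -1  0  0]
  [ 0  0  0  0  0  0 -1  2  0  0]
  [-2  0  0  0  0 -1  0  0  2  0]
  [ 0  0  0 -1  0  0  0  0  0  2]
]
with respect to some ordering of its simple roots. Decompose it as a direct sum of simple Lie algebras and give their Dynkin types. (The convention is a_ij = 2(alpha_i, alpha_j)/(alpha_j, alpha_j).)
The diagram associated to this matrix has two connected components: the simple roots {alpha_2, alpha_4, alpha_7, alpha_8, alpha_10} form a chain of 5 nodes with single edges (A_5), and {alpha_1, alpha_3, alpha_5, alpha_6, alpha_9} form a chain of 5 nodes with a double edge at one end; the terminal node there is the unique short simple root (B_5). A semisimple Lie algebra decomposes uniquely as the direct sum of simple ideals, one per connected component of its Dynkin diagram, so g ≅ A_5 ⊕ B_5 (dimension 35 + 55 = 90).

A_5 (sl(6)) ⊕ B_5 (so(11))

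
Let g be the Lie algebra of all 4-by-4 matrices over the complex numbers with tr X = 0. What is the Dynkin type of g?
This is sl(4), which has dimension 4^2 - 1 = 15 and rank 4 - 1 = 3 (a Cartan subalgebra is the diagonal traceless matrices). In the classification of classical Lie algebras, the special linear algebra sl(n+1) has type A_n; here n = 3, so the Dynkin diagram is a chain of 3 nodes with single edges (A_3). Hence the type is A_3.

A_3 (sl(4))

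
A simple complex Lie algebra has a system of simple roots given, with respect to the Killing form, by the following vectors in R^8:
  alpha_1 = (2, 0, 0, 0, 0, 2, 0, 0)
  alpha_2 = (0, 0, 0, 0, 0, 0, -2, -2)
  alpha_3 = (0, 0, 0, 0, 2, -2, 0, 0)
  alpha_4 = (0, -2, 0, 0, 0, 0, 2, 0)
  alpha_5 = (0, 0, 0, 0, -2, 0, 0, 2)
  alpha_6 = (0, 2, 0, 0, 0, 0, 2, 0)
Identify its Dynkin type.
Compute the Cartan integers a_ij = 2(alpha_i, alpha_j)/(alpha_j, alpha_j); the resulting 6x6 Cartan matrix is
[[2, 0, -1, 0, 0, 0], [0, 2, 0, -1, -1, -1], [-1, 0, 2, 0, -1, 0], [0, -1, 0, 2, 0, 0], [0, -1, -1, 0, 2, 0], [0, -1, 0, 0, 0, 2]].
All simple roots have the same length, so the diagram is simply laced. The associated Dynkin diagram is a chain of 4 nodes with a fork of two nodes at one end (D_6), so the type is D_6 (the algebra so(12)).

D_6 (so(12))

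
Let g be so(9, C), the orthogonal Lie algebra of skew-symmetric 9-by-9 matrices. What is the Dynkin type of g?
This is so(9) with 9 odd, which has dimension 9(9-1)/2 = 36 and rank (9-1)/2 = 4. In the classification of classical Lie algebras, the orthogonal algebra so(2n+1) in an odd number of variables has type B_n; here n = 4, so the Dynkin diagram is a chain of 4 nodes with a double edge at one end; the terminal node there is the unique short simple root (B_4). Hence the type is B_4.

B_4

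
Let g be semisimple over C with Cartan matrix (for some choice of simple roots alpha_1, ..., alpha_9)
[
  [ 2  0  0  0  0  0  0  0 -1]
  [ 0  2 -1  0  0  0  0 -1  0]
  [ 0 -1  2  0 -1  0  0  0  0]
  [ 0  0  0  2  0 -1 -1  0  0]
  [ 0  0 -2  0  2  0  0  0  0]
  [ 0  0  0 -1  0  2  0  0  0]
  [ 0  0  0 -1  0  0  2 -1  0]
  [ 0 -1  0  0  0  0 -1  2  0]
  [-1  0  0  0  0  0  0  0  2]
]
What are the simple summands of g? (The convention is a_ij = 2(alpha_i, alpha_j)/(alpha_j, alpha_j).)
A_2 (sl(3)) ⊕ C_7 (sp(14))

The diagram associated to this matrix has two connected components: the simple roots {alpha_1, alpha_9} form a chain of 2 nodes with single edges (A_2), and {alpha_2, alpha_3, alpha_4, alpha_5, alpha_6, alpha_7, alpha_8} form a chain of 7 nodes with a double edge at one end; the terminal node there is the unique long simple root (C_7). A semisimple Lie algebra decomposes uniquely as the direct sum of simple ideals, one per connected component of its Dynkin diagram, so g ≅ A_2 ⊕ C_7 (dimension 8 + 105 = 113).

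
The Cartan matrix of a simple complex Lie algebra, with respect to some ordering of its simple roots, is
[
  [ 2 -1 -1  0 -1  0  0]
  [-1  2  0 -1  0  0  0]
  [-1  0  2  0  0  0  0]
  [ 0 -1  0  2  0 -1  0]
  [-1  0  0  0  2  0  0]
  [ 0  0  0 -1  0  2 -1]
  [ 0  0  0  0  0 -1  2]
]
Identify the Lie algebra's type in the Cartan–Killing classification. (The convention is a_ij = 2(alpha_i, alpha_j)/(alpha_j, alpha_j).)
The matrix has rank 7 with 2's on the diagonal. Reading the off-diagonal entries as Dynkin edges (a single edge where a_ij = a_ji = -1; a double or triple edge where a_ij * a_ji = 2 or 3), the diagram is a chain of 5 nodes with a fork of two nodes at one end (D_7). One simple-root ordering that puts it in standard form is (alpha_7, alpha_6, alpha_4, alpha_2, alpha_1, alpha_5, alpha_3). So the algebra is type D_7, i.e. so(14).

type D_7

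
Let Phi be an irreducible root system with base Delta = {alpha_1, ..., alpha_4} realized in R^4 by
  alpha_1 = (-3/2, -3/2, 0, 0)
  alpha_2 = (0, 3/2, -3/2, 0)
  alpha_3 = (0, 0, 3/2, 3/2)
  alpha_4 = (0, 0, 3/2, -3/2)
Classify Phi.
Compute the Cartan integers a_ij = 2(alpha_i, alpha_j)/(alpha_j, alpha_j); the resulting 4x4 Cartan matrix is
[[2, -1, 0, 0], [-1, 2, -1, -1], [0, -1, 2, 0], [0, -1, 0, 2]].
All simple roots have the same length, so the diagram is simply laced. The associated Dynkin diagram is a chain of 2 nodes with a fork of two nodes at one end (D_4), so the type is D_4 (the algebra so(8)).

D_4 (so(8))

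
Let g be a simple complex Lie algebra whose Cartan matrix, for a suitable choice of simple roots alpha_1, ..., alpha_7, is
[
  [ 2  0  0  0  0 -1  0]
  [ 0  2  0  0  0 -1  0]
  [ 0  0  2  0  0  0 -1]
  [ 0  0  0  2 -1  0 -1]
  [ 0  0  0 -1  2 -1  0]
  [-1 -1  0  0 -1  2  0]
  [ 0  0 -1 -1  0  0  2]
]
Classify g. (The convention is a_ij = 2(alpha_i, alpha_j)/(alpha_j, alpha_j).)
D_7

The matrix has rank 7 with 2's on the diagonal. Reading the off-diagonal entries as Dynkin edges (a single edge where a_ij = a_ji = -1; a double or triple edge where a_ij * a_ji = 2 or 3), the diagram is a chain of 5 nodes with a fork of two nodes at one end (D_7). One simple-root ordering that puts it in standard form is (alpha_3, alpha_7, alpha_4, alpha_5, alpha_6, alpha_2, alpha_1). So the algebra is type D_7, i.e. so(14).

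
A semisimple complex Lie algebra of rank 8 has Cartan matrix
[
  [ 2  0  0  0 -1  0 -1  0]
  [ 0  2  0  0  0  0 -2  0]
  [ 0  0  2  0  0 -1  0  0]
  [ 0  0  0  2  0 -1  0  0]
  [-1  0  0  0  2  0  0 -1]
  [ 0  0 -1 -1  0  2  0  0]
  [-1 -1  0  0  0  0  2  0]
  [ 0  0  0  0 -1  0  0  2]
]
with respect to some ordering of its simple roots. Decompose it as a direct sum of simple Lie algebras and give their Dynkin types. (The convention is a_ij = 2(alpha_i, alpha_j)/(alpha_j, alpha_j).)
type A_3 + type C_5

The diagram associated to this matrix has two connected components: the simple roots {alpha_3, alpha_4, alpha_6} form a chain of 3 nodes with single edges (A_3), and {alpha_1, alpha_2, alpha_5, alpha_7, alpha_8} form a chain of 5 nodes with a double edge at one end; the terminal node there is the unique long simple root (C_5). A semisimple Lie algebra decomposes uniquely as the direct sum of simple ideals, one per connected component of its Dynkin diagram, so g ≅ A_3 ⊕ C_5 (dimension 15 + 55 = 70).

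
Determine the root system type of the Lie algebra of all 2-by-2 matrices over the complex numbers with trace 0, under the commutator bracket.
This is sl(2), which has dimension 2^2 - 1 = 3 and rank 2 - 1 = 1 (a Cartan subalgebra is the diagonal traceless matrices). In the classification of classical Lie algebras, the special linear algebra sl(n+1) has type A_n; here n = 1, so the Dynkin diagram is a chain of 1 nodes with single edges (A_1). Hence the type is A_1.

A_1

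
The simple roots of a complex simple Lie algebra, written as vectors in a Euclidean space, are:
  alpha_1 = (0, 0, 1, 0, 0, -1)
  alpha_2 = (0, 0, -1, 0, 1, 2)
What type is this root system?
type G_2

Compute the Cartan integers a_ij = 2(alpha_i, alpha_j)/(alpha_j, alpha_j); the resulting 2x2 Cartan matrix is
[[2, -1], [-3, 2]].
The roots have two lengths (squared-length ratio 3:1); the short ones are alpha_{1}. The associated Dynkin diagram is two nodes joined by a triple edge (G_2), so the type is G_2.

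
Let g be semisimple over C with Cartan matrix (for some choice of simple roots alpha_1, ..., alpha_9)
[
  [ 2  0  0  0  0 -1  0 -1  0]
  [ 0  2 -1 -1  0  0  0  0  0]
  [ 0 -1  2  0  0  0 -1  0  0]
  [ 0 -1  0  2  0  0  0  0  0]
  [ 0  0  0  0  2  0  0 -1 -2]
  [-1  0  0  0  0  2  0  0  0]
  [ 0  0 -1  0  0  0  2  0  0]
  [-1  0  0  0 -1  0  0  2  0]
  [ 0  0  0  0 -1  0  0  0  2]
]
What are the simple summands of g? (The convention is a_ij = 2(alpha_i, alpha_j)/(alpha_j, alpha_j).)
The diagram associated to this matrix has two connected components: the simple roots {alpha_2, alpha_3, alpha_4, alpha_7} form a chain of 4 nodes with single edges (A_4), and {alpha_1, alpha_5, alpha_6, alpha_8, alpha_9} form a chain of 5 nodes with a double edge at one end; the terminal node there is the unique short simple root (B_5). A semisimple Lie algebra decomposes uniquely as the direct sum of simple ideals, one per connected component of its Dynkin diagram, so g ≅ A_4 ⊕ B_5 (dimension 24 + 55 = 79).

A4 + B5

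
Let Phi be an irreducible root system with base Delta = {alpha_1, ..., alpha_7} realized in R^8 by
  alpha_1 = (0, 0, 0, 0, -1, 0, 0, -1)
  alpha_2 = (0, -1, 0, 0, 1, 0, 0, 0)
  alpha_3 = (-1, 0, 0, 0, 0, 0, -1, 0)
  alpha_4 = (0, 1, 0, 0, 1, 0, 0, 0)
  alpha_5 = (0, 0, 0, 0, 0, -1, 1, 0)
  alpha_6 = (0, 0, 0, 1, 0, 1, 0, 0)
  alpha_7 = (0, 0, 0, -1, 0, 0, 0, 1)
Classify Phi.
Compute the Cartan integers a_ij = 2(alpha_i, alpha_j)/(alpha_j, alpha_j); the resulting 7x7 Cartan matrix is
[[2, -1, 0, -1, 0, 0, -1], [-1, 2, 0, 0, 0, 0, 0], [0, 0, 2, 0, -1, 0, 0], [-1, 0, 0, 2, 0, 0, 0], [0, 0, -1, 0, 2, -1, 0], [0, 0, 0, 0, -1, 2, -1], [-1, 0, 0, 0, 0, -1, 2]].
All simple roots have the same length, so the diagram is simply laced. The associated Dynkin diagram is a chain of 5 nodes with a fork of two nodes at one end (D_7), so the type is D_7 (the algebra so(14)).

type D_7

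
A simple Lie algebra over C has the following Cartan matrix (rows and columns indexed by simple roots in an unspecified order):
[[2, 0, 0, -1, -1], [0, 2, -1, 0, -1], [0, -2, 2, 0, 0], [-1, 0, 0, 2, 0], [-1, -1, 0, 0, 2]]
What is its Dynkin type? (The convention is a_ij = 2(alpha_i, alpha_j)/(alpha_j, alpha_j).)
C_5 (sp(10))

The matrix has rank 5 with 2's on the diagonal. Reading the off-diagonal entries as Dynkin edges (a single edge where a_ij = a_ji = -1; a double or triple edge where a_ij * a_ji = 2 or 3), the diagram is a chain of 5 nodes with a double edge at one end; the terminal node there is the unique long simple root (C_5). One simple-root ordering that puts it in standard form is (alpha_4, alpha_1, alpha_5, alpha_2, alpha_3). So the algebra is type C_5, i.e. sp(10).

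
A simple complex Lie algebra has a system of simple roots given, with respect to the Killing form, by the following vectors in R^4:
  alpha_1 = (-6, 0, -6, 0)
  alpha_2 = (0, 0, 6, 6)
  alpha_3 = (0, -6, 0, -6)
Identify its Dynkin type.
A_3

Compute the Cartan integers a_ij = 2(alpha_i, alpha_j)/(alpha_j, alpha_j); the resulting 3x3 Cartan matrix is
[[2, -1, 0], [-1, 2, -1], [0, -1, 2]].
All simple roots have the same length, so the diagram is simply laced. The associated Dynkin diagram is a chain of 3 nodes with single edges (A_3), so the type is A_3 (the algebra sl(4)).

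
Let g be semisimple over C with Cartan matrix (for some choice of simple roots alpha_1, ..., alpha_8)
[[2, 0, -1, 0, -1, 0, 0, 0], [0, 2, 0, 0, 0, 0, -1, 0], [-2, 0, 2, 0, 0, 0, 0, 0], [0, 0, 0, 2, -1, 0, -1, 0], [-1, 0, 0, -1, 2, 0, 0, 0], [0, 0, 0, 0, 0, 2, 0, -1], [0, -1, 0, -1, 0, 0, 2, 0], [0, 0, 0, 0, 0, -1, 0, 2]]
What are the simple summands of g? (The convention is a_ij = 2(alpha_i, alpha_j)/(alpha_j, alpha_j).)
The diagram associated to this matrix has two connected components: the simple roots {alpha_6, alpha_8} form a chain of 2 nodes with single edges (A_2), and {alpha_1, alpha_2, alpha_3, alpha_4, alpha_5, alpha_7} form a chain of 6 nodes with a double edge at one end; the terminal node there is the unique long simple root (C_6). A semisimple Lie algebra decomposes uniquely as the direct sum of simple ideals, one per connected component of its Dynkin diagram, so g ≅ A_2 ⊕ C_6 (dimension 8 + 78 = 86).

A_2 (sl(3)) + C_6 (sp(12))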